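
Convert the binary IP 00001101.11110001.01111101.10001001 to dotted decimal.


00001101 = 13
11110001 = 241
01111101 = 125
10001001 = 137
IP: 13.241.125.137


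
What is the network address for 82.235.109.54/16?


IP:   01010010.11101011.01101101.00110110
Mask: 11111111.11111111.00000000.00000000
AND operation:
Net:  01010010.11101011.00000000.00000000
Network: 82.235.0.0/16


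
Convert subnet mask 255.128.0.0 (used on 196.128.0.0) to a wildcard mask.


Subnet mask: 255.128.0.0
Wildcard = 255.255.255.255 - subnet mask
255 - 255 = 0
255 - 128 = 127
255 - 0 = 255
255 - 0 = 255
Wildcard: 0.127.255.255


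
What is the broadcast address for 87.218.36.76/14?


Network: 87.216.0.0/14
Host bits = 18
Set all host bits to 1:
Broadcast: 87.219.255.255


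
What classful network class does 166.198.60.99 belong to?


First octet: 166
Binary: 10100110
10xxxxxx -> Class B (128-191)
Class B, default mask 255.255.0.0 (/16)


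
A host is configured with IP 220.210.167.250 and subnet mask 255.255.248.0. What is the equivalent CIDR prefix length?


Binary: 11111111.11111111.11111000.00000000
Count leading 1s
Prefix: /21


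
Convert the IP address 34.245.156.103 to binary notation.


34 = 00100010
245 = 11110101
156 = 10011100
103 = 01100111
Binary: 00100010.11110101.10011100.01100111


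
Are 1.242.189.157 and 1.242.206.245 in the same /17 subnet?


Mask: 255.255.128.0
1.242.189.157 AND mask = 1.242.128.0
1.242.206.245 AND mask = 1.242.128.0
Yes, same subnet (1.242.128.0)


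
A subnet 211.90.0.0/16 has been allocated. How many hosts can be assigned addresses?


Host bits = 32 - 16 = 16
Total addresses = 2^16 = 65536
Usable = total - 2 (network and broadcast)
Usable hosts: 65534


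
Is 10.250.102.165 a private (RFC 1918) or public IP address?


RFC 1918 private ranges:
  10.0.0.0/8 (10.0.0.0 - 10.255.255.255)
  172.16.0.0/12 (172.16.0.0 - 172.31.255.255)
  192.168.0.0/16 (192.168.0.0 - 192.168.255.255)
Private (in 10.0.0.0/8)


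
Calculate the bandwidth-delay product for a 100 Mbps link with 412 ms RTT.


BDP = bandwidth * RTT
= 100 Mbps * 412 ms
= 100 * 1e6 * 412 / 1000 bits
= 41200000 bits
= 5150000 bytes
= 5029.2969 KB
BDP = 41200000 bits (5150000 bytes)


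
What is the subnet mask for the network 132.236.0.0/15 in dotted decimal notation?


/15 means 15 network bits, 17 host bits
Binary: 11111111111111100000000000000000
Mask: 255.254.0.0


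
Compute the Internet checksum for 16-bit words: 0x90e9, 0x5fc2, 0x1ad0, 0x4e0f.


Sum all words (with carry folding):
+ 0x90e9 = 0x90e9
+ 0x5fc2 = 0xf0ab
+ 0x1ad0 = 0x0b7c
+ 0x4e0f = 0x598b
One's complement: ~0x598b
Checksum = 0xa674


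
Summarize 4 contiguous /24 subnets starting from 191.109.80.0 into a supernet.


Original prefix: /24
Number of subnets: 4 = 2^2
New prefix = 24 - 2 = 22
Supernet: 191.109.80.0/22


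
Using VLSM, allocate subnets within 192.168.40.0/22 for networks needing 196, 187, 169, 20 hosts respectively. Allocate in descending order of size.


196 hosts -> /24 (254 usable): 192.168.40.0/24
187 hosts -> /24 (254 usable): 192.168.41.0/24
169 hosts -> /24 (254 usable): 192.168.42.0/24
20 hosts -> /27 (30 usable): 192.168.43.0/27
Allocation: 192.168.40.0/24 (196 hosts, 254 usable); 192.168.41.0/24 (187 hosts, 254 usable); 192.168.42.0/24 (169 hosts, 254 usable); 192.168.43.0/27 (20 hosts, 30 usable)


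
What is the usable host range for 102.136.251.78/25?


Network: 102.136.251.0
Broadcast: 102.136.251.127
First usable = network + 1
Last usable = broadcast - 1
Range: 102.136.251.1 to 102.136.251.126


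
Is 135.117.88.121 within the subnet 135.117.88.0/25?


Subnet network: 135.117.88.0
Test IP AND mask: 135.117.88.0
Yes, 135.117.88.121 is in 135.117.88.0/25


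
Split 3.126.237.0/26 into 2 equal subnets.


New prefix = 26 + 1 = 27
Each subnet has 32 addresses
  3.126.237.0/27
  3.126.237.32/27
Subnets: 3.126.237.0/27, 3.126.237.32/27


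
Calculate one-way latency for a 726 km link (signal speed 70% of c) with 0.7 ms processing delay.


Speed = 0.7 * 3e5 km/s = 210000 km/s
Propagation delay = 726 / 210000 = 0.0035 s = 3.4571 ms
Processing delay = 0.7 ms
Total one-way latency = 4.1571 ms


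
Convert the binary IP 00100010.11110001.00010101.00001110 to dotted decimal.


00100010 = 34
11110001 = 241
00010101 = 21
00001110 = 14
IP: 34.241.21.14


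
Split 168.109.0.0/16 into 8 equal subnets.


New prefix = 16 + 3 = 19
Each subnet has 8192 addresses
  168.109.0.0/19
  168.109.32.0/19
  168.109.64.0/19
  168.109.96.0/19
  168.109.128.0/19
  168.109.160.0/19
  168.109.192.0/19
  168.109.224.0/19
Subnets: 168.109.0.0/19, 168.109.32.0/19, 168.109.64.0/19, 168.109.96.0/19, 168.109.128.0/19, 168.109.160.0/19, 168.109.192.0/19, 168.109.224.0/19


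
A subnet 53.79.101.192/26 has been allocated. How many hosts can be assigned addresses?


Host bits = 32 - 26 = 6
Total addresses = 2^6 = 64
Usable = total - 2 (network and broadcast)
Usable hosts: 62


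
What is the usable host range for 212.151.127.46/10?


Network: 212.128.0.0
Broadcast: 212.191.255.255
First usable = network + 1
Last usable = broadcast - 1
Range: 212.128.0.1 to 212.191.255.254


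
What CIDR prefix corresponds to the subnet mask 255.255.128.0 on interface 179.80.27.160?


Binary: 11111111.11111111.10000000.00000000
Count leading 1s
Prefix: /17


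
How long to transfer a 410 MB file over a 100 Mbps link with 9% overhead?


Effective throughput = 100 * (1 - 9/100) = 91 Mbps
File size in Mb = 410 * 8 = 3280 Mb
Time = 3280 / 91
Time = 36.044 seconds


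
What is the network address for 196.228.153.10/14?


IP:   11000100.11100100.10011001.00001010
Mask: 11111111.11111100.00000000.00000000
AND operation:
Net:  11000100.11100100.00000000.00000000
Network: 196.228.0.0/14


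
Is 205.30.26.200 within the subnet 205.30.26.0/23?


Subnet network: 205.30.26.0
Test IP AND mask: 205.30.26.0
Yes, 205.30.26.200 is in 205.30.26.0/23


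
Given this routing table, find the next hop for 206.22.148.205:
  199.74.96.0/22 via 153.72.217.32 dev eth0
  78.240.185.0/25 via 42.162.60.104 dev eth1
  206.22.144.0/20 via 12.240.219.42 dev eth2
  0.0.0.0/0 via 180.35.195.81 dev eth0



Longest prefix match for 206.22.148.205:
  /22 199.74.96.0: no
  /25 78.240.185.0: no
  /20 206.22.144.0: MATCH
  /0 0.0.0.0: MATCH
Selected: next-hop 12.240.219.42 via eth2 (matched /20)


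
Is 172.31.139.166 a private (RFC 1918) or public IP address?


RFC 1918 private ranges:
  10.0.0.0/8 (10.0.0.0 - 10.255.255.255)
  172.16.0.0/12 (172.16.0.0 - 172.31.255.255)
  192.168.0.0/16 (192.168.0.0 - 192.168.255.255)
Private (in 172.16.0.0/12)


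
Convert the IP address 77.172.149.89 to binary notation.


77 = 01001101
172 = 10101100
149 = 10010101
89 = 01011001
Binary: 01001101.10101100.10010101.01011001


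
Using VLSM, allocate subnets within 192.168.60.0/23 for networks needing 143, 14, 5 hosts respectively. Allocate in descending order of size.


143 hosts -> /24 (254 usable): 192.168.60.0/24
14 hosts -> /28 (14 usable): 192.168.61.0/28
5 hosts -> /29 (6 usable): 192.168.61.16/29
Allocation: 192.168.60.0/24 (143 hosts, 254 usable); 192.168.61.0/28 (14 hosts, 14 usable); 192.168.61.16/29 (5 hosts, 6 usable)


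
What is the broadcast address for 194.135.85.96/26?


Network: 194.135.85.64/26
Host bits = 6
Set all host bits to 1:
Broadcast: 194.135.85.127


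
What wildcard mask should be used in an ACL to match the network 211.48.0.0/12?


Subnet mask: 255.240.0.0
Wildcard = 255.255.255.255 - subnet mask
255 - 255 = 0
255 - 240 = 15
255 - 0 = 255
255 - 0 = 255
Wildcard: 0.15.255.255


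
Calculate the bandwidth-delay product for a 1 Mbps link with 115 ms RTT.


BDP = bandwidth * RTT
= 1 Mbps * 115 ms
= 1 * 1e6 * 115 / 1000 bits
= 115000 bits
= 14375 bytes
= 14.0381 KB
BDP = 115000 bits (14375 bytes)


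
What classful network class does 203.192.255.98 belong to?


First octet: 203
Binary: 11001011
110xxxxx -> Class C (192-223)
Class C, default mask 255.255.255.0 (/24)


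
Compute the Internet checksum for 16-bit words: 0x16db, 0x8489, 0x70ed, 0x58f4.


Sum all words (with carry folding):
+ 0x16db = 0x16db
+ 0x8489 = 0x9b64
+ 0x70ed = 0x0c52
+ 0x58f4 = 0x6546
One's complement: ~0x6546
Checksum = 0x9ab9


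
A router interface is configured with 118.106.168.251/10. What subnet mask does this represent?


/10 means 10 network bits, 22 host bits
Binary: 11111111110000000000000000000000
Mask: 255.192.0.0


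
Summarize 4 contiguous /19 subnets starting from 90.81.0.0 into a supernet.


Original prefix: /19
Number of subnets: 4 = 2^2
New prefix = 19 - 2 = 17
Supernet: 90.81.0.0/17


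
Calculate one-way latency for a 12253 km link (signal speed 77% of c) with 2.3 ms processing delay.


Speed = 0.77 * 3e5 km/s = 231000 km/s
Propagation delay = 12253 / 231000 = 0.053 s = 53.0433 ms
Processing delay = 2.3 ms
Total one-way latency = 55.3433 ms


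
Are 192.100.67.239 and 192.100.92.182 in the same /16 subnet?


Mask: 255.255.0.0
192.100.67.239 AND mask = 192.100.0.0
192.100.92.182 AND mask = 192.100.0.0
Yes, same subnet (192.100.0.0)


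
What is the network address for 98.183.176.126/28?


IP:   01100010.10110111.10110000.01111110
Mask: 11111111.11111111.11111111.11110000
AND operation:
Net:  01100010.10110111.10110000.01110000
Network: 98.183.176.112/28


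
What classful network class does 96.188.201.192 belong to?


First octet: 96
Binary: 01100000
0xxxxxxx -> Class A (1-126)
Class A, default mask 255.0.0.0 (/8)


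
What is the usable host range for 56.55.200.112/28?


Network: 56.55.200.112
Broadcast: 56.55.200.127
First usable = network + 1
Last usable = broadcast - 1
Range: 56.55.200.113 to 56.55.200.126


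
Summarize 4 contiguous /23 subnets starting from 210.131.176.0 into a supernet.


Original prefix: /23
Number of subnets: 4 = 2^2
New prefix = 23 - 2 = 21
Supernet: 210.131.176.0/21


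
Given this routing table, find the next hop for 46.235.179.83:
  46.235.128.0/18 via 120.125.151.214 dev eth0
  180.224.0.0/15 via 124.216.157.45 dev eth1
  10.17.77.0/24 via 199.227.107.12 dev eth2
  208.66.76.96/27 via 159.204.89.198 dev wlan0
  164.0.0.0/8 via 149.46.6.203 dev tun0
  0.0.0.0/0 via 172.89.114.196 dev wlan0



Longest prefix match for 46.235.179.83:
  /18 46.235.128.0: MATCH
  /15 180.224.0.0: no
  /24 10.17.77.0: no
  /27 208.66.76.96: no
  /8 164.0.0.0: no
  /0 0.0.0.0: MATCH
Selected: next-hop 120.125.151.214 via eth0 (matched /18)


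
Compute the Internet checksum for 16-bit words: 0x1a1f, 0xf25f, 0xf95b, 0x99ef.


Sum all words (with carry folding):
+ 0x1a1f = 0x1a1f
+ 0xf25f = 0x0c7f
+ 0xf95b = 0x05db
+ 0x99ef = 0x9fca
One's complement: ~0x9fca
Checksum = 0x6035


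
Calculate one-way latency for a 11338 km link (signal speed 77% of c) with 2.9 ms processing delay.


Speed = 0.77 * 3e5 km/s = 231000 km/s
Propagation delay = 11338 / 231000 = 0.0491 s = 49.0823 ms
Processing delay = 2.9 ms
Total one-way latency = 51.9823 ms


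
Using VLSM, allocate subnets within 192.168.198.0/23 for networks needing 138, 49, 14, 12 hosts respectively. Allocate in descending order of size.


138 hosts -> /24 (254 usable): 192.168.198.0/24
49 hosts -> /26 (62 usable): 192.168.199.0/26
14 hosts -> /28 (14 usable): 192.168.199.64/28
12 hosts -> /28 (14 usable): 192.168.199.80/28
Allocation: 192.168.198.0/24 (138 hosts, 254 usable); 192.168.199.0/26 (49 hosts, 62 usable); 192.168.199.64/28 (14 hosts, 14 usable); 192.168.199.80/28 (12 hosts, 14 usable)


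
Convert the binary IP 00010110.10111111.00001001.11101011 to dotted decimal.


00010110 = 22
10111111 = 191
00001001 = 9
11101011 = 235
IP: 22.191.9.235


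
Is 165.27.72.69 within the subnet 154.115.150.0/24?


Subnet network: 154.115.150.0
Test IP AND mask: 165.27.72.0
No, 165.27.72.69 is not in 154.115.150.0/24


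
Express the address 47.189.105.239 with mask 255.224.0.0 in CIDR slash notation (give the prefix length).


Binary: 11111111.11100000.00000000.00000000
Count leading 1s
Prefix: /11


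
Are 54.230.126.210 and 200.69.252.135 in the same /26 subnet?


Mask: 255.255.255.192
54.230.126.210 AND mask = 54.230.126.192
200.69.252.135 AND mask = 200.69.252.128
No, different subnets (54.230.126.192 vs 200.69.252.128)


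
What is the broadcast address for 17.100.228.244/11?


Network: 17.96.0.0/11
Host bits = 21
Set all host bits to 1:
Broadcast: 17.127.255.255


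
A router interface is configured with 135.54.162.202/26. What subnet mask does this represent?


/26 means 26 network bits, 6 host bits
Binary: 11111111111111111111111111000000
Mask: 255.255.255.192


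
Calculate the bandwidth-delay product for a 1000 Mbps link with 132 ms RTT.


BDP = bandwidth * RTT
= 1000 Mbps * 132 ms
= 1000 * 1e6 * 132 / 1000 bits
= 132000000 bits
= 16500000 bytes
= 16113.2812 KB
BDP = 132000000 bits (16500000 bytes)


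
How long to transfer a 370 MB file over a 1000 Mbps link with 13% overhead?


Effective throughput = 1000 * (1 - 13/100) = 870 Mbps
File size in Mb = 370 * 8 = 2960 Mb
Time = 2960 / 870
Time = 3.4023 seconds


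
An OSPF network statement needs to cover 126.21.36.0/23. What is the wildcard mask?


Subnet mask: 255.255.254.0
Wildcard = 255.255.255.255 - subnet mask
255 - 255 = 0
255 - 255 = 0
255 - 254 = 1
255 - 0 = 255
Wildcard: 0.0.1.255


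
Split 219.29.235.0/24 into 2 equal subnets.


New prefix = 24 + 1 = 25
Each subnet has 128 addresses
  219.29.235.0/25
  219.29.235.128/25
Subnets: 219.29.235.0/25, 219.29.235.128/25


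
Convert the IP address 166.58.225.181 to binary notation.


166 = 10100110
58 = 00111010
225 = 11100001
181 = 10110101
Binary: 10100110.00111010.11100001.10110101


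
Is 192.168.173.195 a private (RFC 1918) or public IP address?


RFC 1918 private ranges:
  10.0.0.0/8 (10.0.0.0 - 10.255.255.255)
  172.16.0.0/12 (172.16.0.0 - 172.31.255.255)
  192.168.0.0/16 (192.168.0.0 - 192.168.255.255)
Private (in 192.168.0.0/16)


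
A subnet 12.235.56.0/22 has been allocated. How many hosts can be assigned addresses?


Host bits = 32 - 22 = 10
Total addresses = 2^10 = 1024
Usable = total - 2 (network and broadcast)
Usable hosts: 1022


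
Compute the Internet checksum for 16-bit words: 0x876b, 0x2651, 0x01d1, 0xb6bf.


Sum all words (with carry folding):
+ 0x876b = 0x876b
+ 0x2651 = 0xadbc
+ 0x01d1 = 0xaf8d
+ 0xb6bf = 0x664d
One's complement: ~0x664d
Checksum = 0x99b2


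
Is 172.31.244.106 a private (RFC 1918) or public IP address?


RFC 1918 private ranges:
  10.0.0.0/8 (10.0.0.0 - 10.255.255.255)
  172.16.0.0/12 (172.16.0.0 - 172.31.255.255)
  192.168.0.0/16 (192.168.0.0 - 192.168.255.255)
Private (in 172.16.0.0/12)


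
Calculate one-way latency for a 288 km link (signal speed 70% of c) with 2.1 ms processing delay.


Speed = 0.7 * 3e5 km/s = 210000 km/s
Propagation delay = 288 / 210000 = 0.0014 s = 1.3714 ms
Processing delay = 2.1 ms
Total one-way latency = 3.4714 ms


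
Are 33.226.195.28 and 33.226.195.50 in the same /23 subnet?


Mask: 255.255.254.0
33.226.195.28 AND mask = 33.226.194.0
33.226.195.50 AND mask = 33.226.194.0
Yes, same subnet (33.226.194.0)


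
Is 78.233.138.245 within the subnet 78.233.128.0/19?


Subnet network: 78.233.128.0
Test IP AND mask: 78.233.128.0
Yes, 78.233.138.245 is in 78.233.128.0/19


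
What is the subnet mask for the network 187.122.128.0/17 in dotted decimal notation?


/17 means 17 network bits, 15 host bits
Binary: 11111111111111111000000000000000
Mask: 255.255.128.0


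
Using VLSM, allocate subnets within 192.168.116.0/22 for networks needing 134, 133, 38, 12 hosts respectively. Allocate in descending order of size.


134 hosts -> /24 (254 usable): 192.168.116.0/24
133 hosts -> /24 (254 usable): 192.168.117.0/24
38 hosts -> /26 (62 usable): 192.168.118.0/26
12 hosts -> /28 (14 usable): 192.168.118.64/28
Allocation: 192.168.116.0/24 (134 hosts, 254 usable); 192.168.117.0/24 (133 hosts, 254 usable); 192.168.118.0/26 (38 hosts, 62 usable); 192.168.118.64/28 (12 hosts, 14 usable)


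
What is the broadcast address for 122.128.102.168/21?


Network: 122.128.96.0/21
Host bits = 11
Set all host bits to 1:
Broadcast: 122.128.103.255


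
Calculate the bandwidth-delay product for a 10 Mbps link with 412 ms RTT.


BDP = bandwidth * RTT
= 10 Mbps * 412 ms
= 10 * 1e6 * 412 / 1000 bits
= 4120000 bits
= 515000 bytes
= 502.9297 KB
BDP = 4120000 bits (515000 bytes)


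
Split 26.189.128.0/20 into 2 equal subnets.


New prefix = 20 + 1 = 21
Each subnet has 2048 addresses
  26.189.128.0/21
  26.189.136.0/21
Subnets: 26.189.128.0/21, 26.189.136.0/21


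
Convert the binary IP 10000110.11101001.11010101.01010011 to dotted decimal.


10000110 = 134
11101001 = 233
11010101 = 213
01010011 = 83
IP: 134.233.213.83


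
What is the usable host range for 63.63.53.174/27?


Network: 63.63.53.160
Broadcast: 63.63.53.191
First usable = network + 1
Last usable = broadcast - 1
Range: 63.63.53.161 to 63.63.53.190


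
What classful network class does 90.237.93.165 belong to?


First octet: 90
Binary: 01011010
0xxxxxxx -> Class A (1-126)
Class A, default mask 255.0.0.0 (/8)


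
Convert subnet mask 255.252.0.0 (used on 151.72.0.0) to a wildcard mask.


Subnet mask: 255.252.0.0
Wildcard = 255.255.255.255 - subnet mask
255 - 255 = 0
255 - 252 = 3
255 - 0 = 255
255 - 0 = 255
Wildcard: 0.3.255.255


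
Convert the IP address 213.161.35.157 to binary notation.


213 = 11010101
161 = 10100001
35 = 00100011
157 = 10011101
Binary: 11010101.10100001.00100011.10011101


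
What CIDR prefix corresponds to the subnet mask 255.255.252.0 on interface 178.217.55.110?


Binary: 11111111.11111111.11111100.00000000
Count leading 1s
Prefix: /22


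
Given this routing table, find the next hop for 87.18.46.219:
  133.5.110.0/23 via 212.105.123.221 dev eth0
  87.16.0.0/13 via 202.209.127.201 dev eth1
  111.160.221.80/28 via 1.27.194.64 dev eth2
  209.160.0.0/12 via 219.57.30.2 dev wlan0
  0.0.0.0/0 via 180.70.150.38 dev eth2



Longest prefix match for 87.18.46.219:
  /23 133.5.110.0: no
  /13 87.16.0.0: MATCH
  /28 111.160.221.80: no
  /12 209.160.0.0: no
  /0 0.0.0.0: MATCH
Selected: next-hop 202.209.127.201 via eth1 (matched /13)


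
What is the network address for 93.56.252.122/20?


IP:   01011101.00111000.11111100.01111010
Mask: 11111111.11111111.11110000.00000000
AND operation:
Net:  01011101.00111000.11110000.00000000
Network: 93.56.240.0/20


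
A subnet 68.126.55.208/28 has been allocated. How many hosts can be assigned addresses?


Host bits = 32 - 28 = 4
Total addresses = 2^4 = 16
Usable = total - 2 (network and broadcast)
Usable hosts: 14


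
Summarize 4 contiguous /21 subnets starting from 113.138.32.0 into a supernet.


Original prefix: /21
Number of subnets: 4 = 2^2
New prefix = 21 - 2 = 19
Supernet: 113.138.32.0/19


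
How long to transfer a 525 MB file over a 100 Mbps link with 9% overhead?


Effective throughput = 100 * (1 - 9/100) = 91 Mbps
File size in Mb = 525 * 8 = 4200 Mb
Time = 4200 / 91
Time = 46.1538 seconds


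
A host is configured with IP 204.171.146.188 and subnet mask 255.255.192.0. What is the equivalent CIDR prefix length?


Binary: 11111111.11111111.11000000.00000000
Count leading 1s
Prefix: /18


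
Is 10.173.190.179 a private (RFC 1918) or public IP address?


RFC 1918 private ranges:
  10.0.0.0/8 (10.0.0.0 - 10.255.255.255)
  172.16.0.0/12 (172.16.0.0 - 172.31.255.255)
  192.168.0.0/16 (192.168.0.0 - 192.168.255.255)
Private (in 10.0.0.0/8)


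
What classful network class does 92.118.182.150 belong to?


First octet: 92
Binary: 01011100
0xxxxxxx -> Class A (1-126)
Class A, default mask 255.0.0.0 (/8)


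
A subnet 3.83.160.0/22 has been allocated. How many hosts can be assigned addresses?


Host bits = 32 - 22 = 10
Total addresses = 2^10 = 1024
Usable = total - 2 (network and broadcast)
Usable hosts: 1022


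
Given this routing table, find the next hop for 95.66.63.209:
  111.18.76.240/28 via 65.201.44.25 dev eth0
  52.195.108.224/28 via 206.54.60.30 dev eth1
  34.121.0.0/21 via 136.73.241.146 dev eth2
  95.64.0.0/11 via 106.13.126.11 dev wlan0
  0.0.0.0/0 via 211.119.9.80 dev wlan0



Longest prefix match for 95.66.63.209:
  /28 111.18.76.240: no
  /28 52.195.108.224: no
  /21 34.121.0.0: no
  /11 95.64.0.0: MATCH
  /0 0.0.0.0: MATCH
Selected: next-hop 106.13.126.11 via wlan0 (matched /11)


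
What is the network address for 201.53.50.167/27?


IP:   11001001.00110101.00110010.10100111
Mask: 11111111.11111111.11111111.11100000
AND operation:
Net:  11001001.00110101.00110010.10100000
Network: 201.53.50.160/27


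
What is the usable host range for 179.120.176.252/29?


Network: 179.120.176.248
Broadcast: 179.120.176.255
First usable = network + 1
Last usable = broadcast - 1
Range: 179.120.176.249 to 179.120.176.254


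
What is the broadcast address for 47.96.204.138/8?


Network: 47.0.0.0/8
Host bits = 24
Set all host bits to 1:
Broadcast: 47.255.255.255


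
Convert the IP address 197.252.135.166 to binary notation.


197 = 11000101
252 = 11111100
135 = 10000111
166 = 10100110
Binary: 11000101.11111100.10000111.10100110


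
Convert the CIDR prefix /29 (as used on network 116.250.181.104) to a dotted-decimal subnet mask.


/29 means 29 network bits, 3 host bits
Binary: 11111111111111111111111111111000
Mask: 255.255.255.248


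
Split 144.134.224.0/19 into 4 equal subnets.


New prefix = 19 + 2 = 21
Each subnet has 2048 addresses
  144.134.224.0/21
  144.134.232.0/21
  144.134.240.0/21
  144.134.248.0/21
Subnets: 144.134.224.0/21, 144.134.232.0/21, 144.134.240.0/21, 144.134.248.0/21


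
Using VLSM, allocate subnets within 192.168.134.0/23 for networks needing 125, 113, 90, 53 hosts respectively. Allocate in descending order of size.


125 hosts -> /25 (126 usable): 192.168.134.0/25
113 hosts -> /25 (126 usable): 192.168.134.128/25
90 hosts -> /25 (126 usable): 192.168.135.0/25
53 hosts -> /26 (62 usable): 192.168.135.128/26
Allocation: 192.168.134.0/25 (125 hosts, 126 usable); 192.168.134.128/25 (113 hosts, 126 usable); 192.168.135.0/25 (90 hosts, 126 usable); 192.168.135.128/26 (53 hosts, 62 usable)


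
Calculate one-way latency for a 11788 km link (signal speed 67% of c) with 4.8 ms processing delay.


Speed = 0.67 * 3e5 km/s = 201000 km/s
Propagation delay = 11788 / 201000 = 0.0586 s = 58.6468 ms
Processing delay = 4.8 ms
Total one-way latency = 63.4468 ms


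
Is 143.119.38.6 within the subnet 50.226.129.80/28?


Subnet network: 50.226.129.80
Test IP AND mask: 143.119.38.0
No, 143.119.38.6 is not in 50.226.129.80/28


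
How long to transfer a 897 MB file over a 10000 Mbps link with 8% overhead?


Effective throughput = 10000 * (1 - 8/100) = 9200 Mbps
File size in Mb = 897 * 8 = 7176 Mb
Time = 7176 / 9200
Time = 0.78 seconds


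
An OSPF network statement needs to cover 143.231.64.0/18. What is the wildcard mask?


Subnet mask: 255.255.192.0
Wildcard = 255.255.255.255 - subnet mask
255 - 255 = 0
255 - 255 = 0
255 - 192 = 63
255 - 0 = 255
Wildcard: 0.0.63.255


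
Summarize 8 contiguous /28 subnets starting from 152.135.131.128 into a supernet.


Original prefix: /28
Number of subnets: 8 = 2^3
New prefix = 28 - 3 = 25
Supernet: 152.135.131.128/25


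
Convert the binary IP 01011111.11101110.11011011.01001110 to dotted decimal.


01011111 = 95
11101110 = 238
11011011 = 219
01001110 = 78
IP: 95.238.219.78


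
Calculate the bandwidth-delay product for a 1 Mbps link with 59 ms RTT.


BDP = bandwidth * RTT
= 1 Mbps * 59 ms
= 1 * 1e6 * 59 / 1000 bits
= 59000 bits
= 7375 bytes
= 7.2021 KB
BDP = 59000 bits (7375 bytes)


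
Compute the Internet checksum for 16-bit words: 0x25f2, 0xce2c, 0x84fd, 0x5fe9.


Sum all words (with carry folding):
+ 0x25f2 = 0x25f2
+ 0xce2c = 0xf41e
+ 0x84fd = 0x791c
+ 0x5fe9 = 0xd905
One's complement: ~0xd905
Checksum = 0x26fa


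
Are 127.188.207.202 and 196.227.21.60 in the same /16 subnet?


Mask: 255.255.0.0
127.188.207.202 AND mask = 127.188.0.0
196.227.21.60 AND mask = 196.227.0.0
No, different subnets (127.188.0.0 vs 196.227.0.0)


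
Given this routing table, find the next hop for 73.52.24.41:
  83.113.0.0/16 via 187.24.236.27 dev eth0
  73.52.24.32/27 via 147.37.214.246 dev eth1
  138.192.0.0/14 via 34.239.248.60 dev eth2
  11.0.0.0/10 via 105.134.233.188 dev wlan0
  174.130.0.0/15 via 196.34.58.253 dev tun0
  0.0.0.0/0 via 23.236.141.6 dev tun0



Longest prefix match for 73.52.24.41:
  /16 83.113.0.0: no
  /27 73.52.24.32: MATCH
  /14 138.192.0.0: no
  /10 11.0.0.0: no
  /15 174.130.0.0: no
  /0 0.0.0.0: MATCH
Selected: next-hop 147.37.214.246 via eth1 (matched /27)


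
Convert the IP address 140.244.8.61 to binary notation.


140 = 10001100
244 = 11110100
8 = 00001000
61 = 00111101
Binary: 10001100.11110100.00001000.00111101


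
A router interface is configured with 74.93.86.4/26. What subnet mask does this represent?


/26 means 26 network bits, 6 host bits
Binary: 11111111111111111111111111000000
Mask: 255.255.255.192


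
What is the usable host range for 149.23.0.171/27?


Network: 149.23.0.160
Broadcast: 149.23.0.191
First usable = network + 1
Last usable = broadcast - 1
Range: 149.23.0.161 to 149.23.0.190


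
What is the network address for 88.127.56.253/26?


IP:   01011000.01111111.00111000.11111101
Mask: 11111111.11111111.11111111.11000000
AND operation:
Net:  01011000.01111111.00111000.11000000
Network: 88.127.56.192/26


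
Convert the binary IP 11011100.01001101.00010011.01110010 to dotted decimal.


11011100 = 220
01001101 = 77
00010011 = 19
01110010 = 114
IP: 220.77.19.114


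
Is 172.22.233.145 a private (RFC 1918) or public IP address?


RFC 1918 private ranges:
  10.0.0.0/8 (10.0.0.0 - 10.255.255.255)
  172.16.0.0/12 (172.16.0.0 - 172.31.255.255)
  192.168.0.0/16 (192.168.0.0 - 192.168.255.255)
Private (in 172.16.0.0/12)


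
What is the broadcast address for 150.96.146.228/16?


Network: 150.96.0.0/16
Host bits = 16
Set all host bits to 1:
Broadcast: 150.96.255.255


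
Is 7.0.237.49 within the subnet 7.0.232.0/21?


Subnet network: 7.0.232.0
Test IP AND mask: 7.0.232.0
Yes, 7.0.237.49 is in 7.0.232.0/21


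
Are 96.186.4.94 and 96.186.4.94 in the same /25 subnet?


Mask: 255.255.255.128
96.186.4.94 AND mask = 96.186.4.0
96.186.4.94 AND mask = 96.186.4.0
Yes, same subnet (96.186.4.0)


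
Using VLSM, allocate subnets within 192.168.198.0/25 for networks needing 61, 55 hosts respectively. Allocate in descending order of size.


61 hosts -> /26 (62 usable): 192.168.198.0/26
55 hosts -> /26 (62 usable): 192.168.198.64/26
Allocation: 192.168.198.0/26 (61 hosts, 62 usable); 192.168.198.64/26 (55 hosts, 62 usable)


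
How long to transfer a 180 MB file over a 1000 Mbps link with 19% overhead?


Effective throughput = 1000 * (1 - 19/100) = 810 Mbps
File size in Mb = 180 * 8 = 1440 Mb
Time = 1440 / 810
Time = 1.7778 seconds


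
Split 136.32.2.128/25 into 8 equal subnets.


New prefix = 25 + 3 = 28
Each subnet has 16 addresses
  136.32.2.128/28
  136.32.2.144/28
  136.32.2.160/28
  136.32.2.176/28
  136.32.2.192/28
  136.32.2.208/28
  136.32.2.224/28
  136.32.2.240/28
Subnets: 136.32.2.128/28, 136.32.2.144/28, 136.32.2.160/28, 136.32.2.176/28, 136.32.2.192/28, 136.32.2.208/28, 136.32.2.224/28, 136.32.2.240/28


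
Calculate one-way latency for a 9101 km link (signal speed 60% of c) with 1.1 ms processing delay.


Speed = 0.6 * 3e5 km/s = 180000 km/s
Propagation delay = 9101 / 180000 = 0.0506 s = 50.5611 ms
Processing delay = 1.1 ms
Total one-way latency = 51.6611 ms


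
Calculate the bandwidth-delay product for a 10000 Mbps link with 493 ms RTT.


BDP = bandwidth * RTT
= 10000 Mbps * 493 ms
= 10000 * 1e6 * 493 / 1000 bits
= 4930000000 bits
= 616250000 bytes
= 601806.6406 KB
BDP = 4930000000 bits (616250000 bytes)


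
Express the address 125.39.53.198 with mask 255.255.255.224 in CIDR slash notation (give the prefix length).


Binary: 11111111.11111111.11111111.11100000
Count leading 1s
Prefix: /27


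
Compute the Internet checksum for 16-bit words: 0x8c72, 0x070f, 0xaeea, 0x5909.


Sum all words (with carry folding):
+ 0x8c72 = 0x8c72
+ 0x070f = 0x9381
+ 0xaeea = 0x426c
+ 0x5909 = 0x9b75
One's complement: ~0x9b75
Checksum = 0x648a


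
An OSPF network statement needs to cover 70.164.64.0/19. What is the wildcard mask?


Subnet mask: 255.255.224.0
Wildcard = 255.255.255.255 - subnet mask
255 - 255 = 0
255 - 255 = 0
255 - 224 = 31
255 - 0 = 255
Wildcard: 0.0.31.255


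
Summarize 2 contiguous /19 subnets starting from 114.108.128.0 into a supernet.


Original prefix: /19
Number of subnets: 2 = 2^1
New prefix = 19 - 1 = 18
Supernet: 114.108.128.0/18


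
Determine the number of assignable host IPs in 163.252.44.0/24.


Host bits = 32 - 24 = 8
Total addresses = 2^8 = 256
Usable = total - 2 (network and broadcast)
Usable hosts: 254


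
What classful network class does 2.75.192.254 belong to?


First octet: 2
Binary: 00000010
0xxxxxxx -> Class A (1-126)
Class A, default mask 255.0.0.0 (/8)


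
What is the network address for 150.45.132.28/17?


IP:   10010110.00101101.10000100.00011100
Mask: 11111111.11111111.10000000.00000000
AND operation:
Net:  10010110.00101101.10000000.00000000
Network: 150.45.128.0/17


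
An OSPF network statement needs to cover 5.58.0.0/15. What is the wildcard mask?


Subnet mask: 255.254.0.0
Wildcard = 255.255.255.255 - subnet mask
255 - 255 = 0
255 - 254 = 1
255 - 0 = 255
255 - 0 = 255
Wildcard: 0.1.255.255


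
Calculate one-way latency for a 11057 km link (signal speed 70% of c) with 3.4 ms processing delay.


Speed = 0.7 * 3e5 km/s = 210000 km/s
Propagation delay = 11057 / 210000 = 0.0527 s = 52.6524 ms
Processing delay = 3.4 ms
Total one-way latency = 56.0524 ms


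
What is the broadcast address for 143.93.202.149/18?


Network: 143.93.192.0/18
Host bits = 14
Set all host bits to 1:
Broadcast: 143.93.255.255


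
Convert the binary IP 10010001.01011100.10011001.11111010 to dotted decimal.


10010001 = 145
01011100 = 92
10011001 = 153
11111010 = 250
IP: 145.92.153.250


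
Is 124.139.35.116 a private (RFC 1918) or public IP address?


RFC 1918 private ranges:
  10.0.0.0/8 (10.0.0.0 - 10.255.255.255)
  172.16.0.0/12 (172.16.0.0 - 172.31.255.255)
  192.168.0.0/16 (192.168.0.0 - 192.168.255.255)
Public (not in any RFC 1918 range)


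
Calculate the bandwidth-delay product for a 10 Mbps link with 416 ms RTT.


BDP = bandwidth * RTT
= 10 Mbps * 416 ms
= 10 * 1e6 * 416 / 1000 bits
= 4160000 bits
= 520000 bytes
= 507.8125 KB
BDP = 4160000 bits (520000 bytes)


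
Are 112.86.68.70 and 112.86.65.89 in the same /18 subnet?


Mask: 255.255.192.0
112.86.68.70 AND mask = 112.86.64.0
112.86.65.89 AND mask = 112.86.64.0
Yes, same subnet (112.86.64.0)


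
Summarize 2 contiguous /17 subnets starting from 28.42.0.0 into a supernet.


Original prefix: /17
Number of subnets: 2 = 2^1
New prefix = 17 - 1 = 16
Supernet: 28.42.0.0/16


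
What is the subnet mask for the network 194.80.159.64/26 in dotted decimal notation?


/26 means 26 network bits, 6 host bits
Binary: 11111111111111111111111111000000
Mask: 255.255.255.192


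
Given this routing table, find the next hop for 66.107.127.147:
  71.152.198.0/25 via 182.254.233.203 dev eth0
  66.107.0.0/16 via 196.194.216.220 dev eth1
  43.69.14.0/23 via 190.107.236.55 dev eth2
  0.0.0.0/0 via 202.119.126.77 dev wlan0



Longest prefix match for 66.107.127.147:
  /25 71.152.198.0: no
  /16 66.107.0.0: MATCH
  /23 43.69.14.0: no
  /0 0.0.0.0: MATCH
Selected: next-hop 196.194.216.220 via eth1 (matched /16)


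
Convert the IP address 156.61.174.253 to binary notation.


156 = 10011100
61 = 00111101
174 = 10101110
253 = 11111101
Binary: 10011100.00111101.10101110.11111101


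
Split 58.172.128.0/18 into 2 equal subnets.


New prefix = 18 + 1 = 19
Each subnet has 8192 addresses
  58.172.128.0/19
  58.172.160.0/19
Subnets: 58.172.128.0/19, 58.172.160.0/19


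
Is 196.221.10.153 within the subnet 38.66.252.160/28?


Subnet network: 38.66.252.160
Test IP AND mask: 196.221.10.144
No, 196.221.10.153 is not in 38.66.252.160/28


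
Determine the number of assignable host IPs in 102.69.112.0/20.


Host bits = 32 - 20 = 12
Total addresses = 2^12 = 4096
Usable = total - 2 (network and broadcast)
Usable hosts: 4094


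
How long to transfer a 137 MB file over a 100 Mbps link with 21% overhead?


Effective throughput = 100 * (1 - 21/100) = 79 Mbps
File size in Mb = 137 * 8 = 1096 Mb
Time = 1096 / 79
Time = 13.8734 seconds


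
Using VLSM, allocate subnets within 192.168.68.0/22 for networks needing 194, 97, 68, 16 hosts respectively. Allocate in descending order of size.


194 hosts -> /24 (254 usable): 192.168.68.0/24
97 hosts -> /25 (126 usable): 192.168.69.0/25
68 hosts -> /25 (126 usable): 192.168.69.128/25
16 hosts -> /27 (30 usable): 192.168.70.0/27
Allocation: 192.168.68.0/24 (194 hosts, 254 usable); 192.168.69.0/25 (97 hosts, 126 usable); 192.168.69.128/25 (68 hosts, 126 usable); 192.168.70.0/27 (16 hosts, 30 usable)


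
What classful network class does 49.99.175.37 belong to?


First octet: 49
Binary: 00110001
0xxxxxxx -> Class A (1-126)
Class A, default mask 255.0.0.0 (/8)


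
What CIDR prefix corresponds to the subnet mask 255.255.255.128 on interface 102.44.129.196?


Binary: 11111111.11111111.11111111.10000000
Count leading 1s
Prefix: /25


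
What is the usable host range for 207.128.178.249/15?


Network: 207.128.0.0
Broadcast: 207.129.255.255
First usable = network + 1
Last usable = broadcast - 1
Range: 207.128.0.1 to 207.129.255.254


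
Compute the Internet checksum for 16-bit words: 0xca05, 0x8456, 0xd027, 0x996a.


Sum all words (with carry folding):
+ 0xca05 = 0xca05
+ 0x8456 = 0x4e5c
+ 0xd027 = 0x1e84
+ 0x996a = 0xb7ee
One's complement: ~0xb7ee
Checksum = 0x4811


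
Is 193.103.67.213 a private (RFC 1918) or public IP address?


RFC 1918 private ranges:
  10.0.0.0/8 (10.0.0.0 - 10.255.255.255)
  172.16.0.0/12 (172.16.0.0 - 172.31.255.255)
  192.168.0.0/16 (192.168.0.0 - 192.168.255.255)
Public (not in any RFC 1918 range)


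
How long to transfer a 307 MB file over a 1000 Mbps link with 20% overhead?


Effective throughput = 1000 * (1 - 20/100) = 800 Mbps
File size in Mb = 307 * 8 = 2456 Mb
Time = 2456 / 800
Time = 3.07 seconds


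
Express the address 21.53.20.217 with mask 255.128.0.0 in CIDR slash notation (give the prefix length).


Binary: 11111111.10000000.00000000.00000000
Count leading 1s
Prefix: /9


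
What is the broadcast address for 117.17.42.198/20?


Network: 117.17.32.0/20
Host bits = 12
Set all host bits to 1:
Broadcast: 117.17.47.255


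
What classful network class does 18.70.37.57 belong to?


First octet: 18
Binary: 00010010
0xxxxxxx -> Class A (1-126)
Class A, default mask 255.0.0.0 (/8)


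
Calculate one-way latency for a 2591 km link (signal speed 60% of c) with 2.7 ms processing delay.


Speed = 0.6 * 3e5 km/s = 180000 km/s
Propagation delay = 2591 / 180000 = 0.0144 s = 14.3944 ms
Processing delay = 2.7 ms
Total one-way latency = 17.0944 ms


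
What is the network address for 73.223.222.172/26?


IP:   01001001.11011111.11011110.10101100
Mask: 11111111.11111111.11111111.11000000
AND operation:
Net:  01001001.11011111.11011110.10000000
Network: 73.223.222.128/26


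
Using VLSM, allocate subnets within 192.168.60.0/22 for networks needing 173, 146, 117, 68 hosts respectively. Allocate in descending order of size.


173 hosts -> /24 (254 usable): 192.168.60.0/24
146 hosts -> /24 (254 usable): 192.168.61.0/24
117 hosts -> /25 (126 usable): 192.168.62.0/25
68 hosts -> /25 (126 usable): 192.168.62.128/25
Allocation: 192.168.60.0/24 (173 hosts, 254 usable); 192.168.61.0/24 (146 hosts, 254 usable); 192.168.62.0/25 (117 hosts, 126 usable); 192.168.62.128/25 (68 hosts, 126 usable)


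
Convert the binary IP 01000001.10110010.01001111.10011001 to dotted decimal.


01000001 = 65
10110010 = 178
01001111 = 79
10011001 = 153
IP: 65.178.79.153


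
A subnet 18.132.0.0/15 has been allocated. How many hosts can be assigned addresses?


Host bits = 32 - 15 = 17
Total addresses = 2^17 = 131072
Usable = total - 2 (network and broadcast)
Usable hosts: 131070


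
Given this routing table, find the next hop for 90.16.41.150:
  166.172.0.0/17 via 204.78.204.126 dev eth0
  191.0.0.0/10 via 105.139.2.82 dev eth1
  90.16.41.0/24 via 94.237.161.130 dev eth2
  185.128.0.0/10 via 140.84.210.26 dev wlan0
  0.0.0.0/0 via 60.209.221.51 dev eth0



Longest prefix match for 90.16.41.150:
  /17 166.172.0.0: no
  /10 191.0.0.0: no
  /24 90.16.41.0: MATCH
  /10 185.128.0.0: no
  /0 0.0.0.0: MATCH
Selected: next-hop 94.237.161.130 via eth2 (matched /24)


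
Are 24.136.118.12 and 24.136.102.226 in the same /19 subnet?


Mask: 255.255.224.0
24.136.118.12 AND mask = 24.136.96.0
24.136.102.226 AND mask = 24.136.96.0
Yes, same subnet (24.136.96.0)


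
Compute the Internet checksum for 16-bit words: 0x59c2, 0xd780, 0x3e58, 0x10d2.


Sum all words (with carry folding):
+ 0x59c2 = 0x59c2
+ 0xd780 = 0x3143
+ 0x3e58 = 0x6f9b
+ 0x10d2 = 0x806d
One's complement: ~0x806d
Checksum = 0x7f92


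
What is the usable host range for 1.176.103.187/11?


Network: 1.160.0.0
Broadcast: 1.191.255.255
First usable = network + 1
Last usable = broadcast - 1
Range: 1.160.0.1 to 1.191.255.254


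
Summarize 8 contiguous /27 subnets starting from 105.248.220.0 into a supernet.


Original prefix: /27
Number of subnets: 8 = 2^3
New prefix = 27 - 3 = 24
Supernet: 105.248.220.0/24


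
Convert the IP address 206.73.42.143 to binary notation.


206 = 11001110
73 = 01001001
42 = 00101010
143 = 10001111
Binary: 11001110.01001001.00101010.10001111


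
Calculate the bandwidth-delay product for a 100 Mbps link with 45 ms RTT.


BDP = bandwidth * RTT
= 100 Mbps * 45 ms
= 100 * 1e6 * 45 / 1000 bits
= 4500000 bits
= 562500 bytes
= 549.3164 KB
BDP = 4500000 bits (562500 bytes)


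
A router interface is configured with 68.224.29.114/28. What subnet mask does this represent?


/28 means 28 network bits, 4 host bits
Binary: 11111111111111111111111111110000
Mask: 255.255.255.240


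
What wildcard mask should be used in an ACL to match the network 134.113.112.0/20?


Subnet mask: 255.255.240.0
Wildcard = 255.255.255.255 - subnet mask
255 - 255 = 0
255 - 255 = 0
255 - 240 = 15
255 - 0 = 255
Wildcard: 0.0.15.255


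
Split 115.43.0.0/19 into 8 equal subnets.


New prefix = 19 + 3 = 22
Each subnet has 1024 addresses
  115.43.0.0/22
  115.43.4.0/22
  115.43.8.0/22
  115.43.12.0/22
  115.43.16.0/22
  115.43.20.0/22
  115.43.24.0/22
  115.43.28.0/22
Subnets: 115.43.0.0/22, 115.43.4.0/22, 115.43.8.0/22, 115.43.12.0/22, 115.43.16.0/22, 115.43.20.0/22, 115.43.24.0/22, 115.43.28.0/22


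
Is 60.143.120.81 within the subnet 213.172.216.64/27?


Subnet network: 213.172.216.64
Test IP AND mask: 60.143.120.64
No, 60.143.120.81 is not in 213.172.216.64/27


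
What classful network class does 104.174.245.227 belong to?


First octet: 104
Binary: 01101000
0xxxxxxx -> Class A (1-126)
Class A, default mask 255.0.0.0 (/8)


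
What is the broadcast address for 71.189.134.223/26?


Network: 71.189.134.192/26
Host bits = 6
Set all host bits to 1:
Broadcast: 71.189.134.255


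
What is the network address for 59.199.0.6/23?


IP:   00111011.11000111.00000000.00000110
Mask: 11111111.11111111.11111110.00000000
AND operation:
Net:  00111011.11000111.00000000.00000000
Network: 59.199.0.0/23
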